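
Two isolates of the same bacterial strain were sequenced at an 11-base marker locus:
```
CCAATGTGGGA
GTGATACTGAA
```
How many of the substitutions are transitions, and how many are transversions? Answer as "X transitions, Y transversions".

5 transitions, 2 transversions

Transitions (purine↔purine or pyrimidine↔pyrimidine): 2 C→T, 3 A→G, 6 G→A, 7 T→C, 10 G→A.
Transversions (purine↔pyrimidine): 1 C→G, 8 G→T.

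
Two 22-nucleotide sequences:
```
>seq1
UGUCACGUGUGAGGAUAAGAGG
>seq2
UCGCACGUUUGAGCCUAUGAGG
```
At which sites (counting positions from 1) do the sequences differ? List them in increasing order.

Differences at site 2 (G→C), site 3 (U→G), site 9 (G→U), site 14 (G→C), site 15 (A→C), site 18 (A→U).

2, 3, 9, 14, 15, 18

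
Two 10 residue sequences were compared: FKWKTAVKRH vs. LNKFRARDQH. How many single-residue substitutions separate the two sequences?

8

The sequences differ at residues 1, 2, 3, 4, 5, 7, 8, 9 (1-based) — 8 in total.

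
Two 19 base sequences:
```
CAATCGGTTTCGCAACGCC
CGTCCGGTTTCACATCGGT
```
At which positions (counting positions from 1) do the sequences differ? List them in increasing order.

Scanning 1-based: 2: A/G; 3: A/T; 4: T/C; 12: G/A; 15: A/T; 18: C/G; 19: C/T.

2, 3, 4, 12, 15, 18, 19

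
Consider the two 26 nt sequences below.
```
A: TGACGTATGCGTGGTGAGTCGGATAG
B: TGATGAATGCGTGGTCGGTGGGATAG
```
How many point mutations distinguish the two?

5

Comparing position by position, 5 bases differ: 4 (C/T), 6 (T/A), 16 (G/C), 17 (A/G), 20 (C/G).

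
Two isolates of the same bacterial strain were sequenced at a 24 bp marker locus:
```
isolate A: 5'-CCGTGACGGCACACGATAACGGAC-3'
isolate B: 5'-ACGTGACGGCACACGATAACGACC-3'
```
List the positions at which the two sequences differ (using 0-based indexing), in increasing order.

0, 21, 22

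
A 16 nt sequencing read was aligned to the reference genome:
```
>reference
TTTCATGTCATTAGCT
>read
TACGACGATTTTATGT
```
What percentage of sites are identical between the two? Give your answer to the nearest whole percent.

9 positions differ (2, 3, 4, 6, 8, 9, 10, 14, 15), so 7 of 16 match: 7/16 = 43.75%.

44%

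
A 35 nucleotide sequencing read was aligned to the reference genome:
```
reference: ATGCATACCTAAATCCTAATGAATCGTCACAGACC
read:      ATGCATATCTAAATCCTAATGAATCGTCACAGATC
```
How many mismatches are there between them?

The sequences differ at sites 8, 34 (1-based) — 2 in total.

2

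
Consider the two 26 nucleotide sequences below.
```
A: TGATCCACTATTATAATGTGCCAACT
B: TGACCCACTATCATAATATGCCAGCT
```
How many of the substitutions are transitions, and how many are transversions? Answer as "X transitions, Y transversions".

Mismatches (1-based):
base 4: T→C (pyrimidine→pyrimidine, transition)
base 12: T→C (pyrimidine→pyrimidine, transition)
base 18: G→A (purine→purine, transition)
base 24: A→G (purine→purine, transition)

4 transitions, 0 transversions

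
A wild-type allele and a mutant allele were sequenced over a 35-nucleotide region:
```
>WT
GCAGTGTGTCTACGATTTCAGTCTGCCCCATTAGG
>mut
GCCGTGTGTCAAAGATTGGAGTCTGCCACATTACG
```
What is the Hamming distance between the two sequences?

7

The sequences differ at positions 3, 11, 13, 18, 19, 28, 34 (1-based) — 7 in total.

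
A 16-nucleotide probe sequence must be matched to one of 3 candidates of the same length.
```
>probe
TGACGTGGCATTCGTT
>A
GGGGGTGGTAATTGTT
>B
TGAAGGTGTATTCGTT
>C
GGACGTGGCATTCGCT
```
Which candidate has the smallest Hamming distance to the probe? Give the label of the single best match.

C

A differs at 6 positions; B differs at 4 positions; C differs at 2 positions. The closest is C.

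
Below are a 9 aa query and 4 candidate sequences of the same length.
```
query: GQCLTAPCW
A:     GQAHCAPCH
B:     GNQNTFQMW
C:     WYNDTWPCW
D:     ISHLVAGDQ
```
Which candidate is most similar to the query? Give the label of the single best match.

A

Hamming distances to query — A: 4; B: 6; C: 5; D: 7.
Smallest is A with 4 mismatches.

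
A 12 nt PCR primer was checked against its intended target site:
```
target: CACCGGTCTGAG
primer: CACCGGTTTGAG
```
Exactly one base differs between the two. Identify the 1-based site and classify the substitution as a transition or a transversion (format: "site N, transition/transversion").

The sequences differ only at site 8: C→T (pyrimidine→pyrimidine), a transition.

site 8, transition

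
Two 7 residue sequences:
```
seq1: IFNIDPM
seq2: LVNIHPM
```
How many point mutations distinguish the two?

3

The sequences differ at positions 1, 2, 5 (1-based) — 3 in total.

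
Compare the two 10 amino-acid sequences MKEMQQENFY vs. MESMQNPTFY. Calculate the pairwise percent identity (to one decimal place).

5 positions differ (2, 3, 6, 7, 8), so 5 of 10 match: 5/10 = 50%.

50.0%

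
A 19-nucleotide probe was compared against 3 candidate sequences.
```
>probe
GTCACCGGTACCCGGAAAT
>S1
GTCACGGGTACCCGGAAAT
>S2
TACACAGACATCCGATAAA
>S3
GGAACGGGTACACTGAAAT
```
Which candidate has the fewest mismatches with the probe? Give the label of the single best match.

S1 differs at 1 base; S2 differs at 9 bases; S3 differs at 5 bases. The closest is S1.

S1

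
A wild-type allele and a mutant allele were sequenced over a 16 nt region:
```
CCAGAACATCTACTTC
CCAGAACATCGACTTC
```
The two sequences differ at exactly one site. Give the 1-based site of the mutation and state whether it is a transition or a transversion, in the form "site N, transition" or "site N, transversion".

site 11, transversion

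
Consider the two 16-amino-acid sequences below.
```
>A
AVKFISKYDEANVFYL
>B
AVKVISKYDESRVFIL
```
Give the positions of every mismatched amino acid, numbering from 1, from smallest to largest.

4, 11, 12, 15

Differences at position 4 (F→V), position 11 (A→S), position 12 (N→R), position 15 (Y→I).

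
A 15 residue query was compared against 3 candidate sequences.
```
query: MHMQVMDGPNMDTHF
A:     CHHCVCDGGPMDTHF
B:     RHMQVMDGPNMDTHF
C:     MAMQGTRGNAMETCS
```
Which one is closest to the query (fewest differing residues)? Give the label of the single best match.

B

Hamming distances to query — A: 6; B: 1; C: 9.
Smallest is B with 1 mismatch.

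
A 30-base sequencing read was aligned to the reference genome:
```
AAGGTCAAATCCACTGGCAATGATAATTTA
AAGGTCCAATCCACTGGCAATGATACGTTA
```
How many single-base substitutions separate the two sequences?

Mismatches (1-based): position 7: A→C; position 26: A→C; position 27: T→G.

3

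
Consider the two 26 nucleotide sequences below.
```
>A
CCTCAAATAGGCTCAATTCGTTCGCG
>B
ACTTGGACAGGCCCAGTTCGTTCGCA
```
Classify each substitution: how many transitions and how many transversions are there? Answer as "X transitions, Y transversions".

7 transitions, 1 transversion

Mismatches (1-based):
position 1: C→A (pyrimidine→purine, transversion)
position 4: C→T (pyrimidine→pyrimidine, transition)
position 5: A→G (purine→purine, transition)
position 6: A→G (purine→purine, transition)
position 8: T→C (pyrimidine→pyrimidine, transition)
position 13: T→C (pyrimidine→pyrimidine, transition)
position 16: A→G (purine→purine, transition)
position 26: G→A (purine→purine, transition)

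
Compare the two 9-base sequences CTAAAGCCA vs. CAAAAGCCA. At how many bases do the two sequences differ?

1

The sequences differ at bases 2 (1-based) — 1 in total.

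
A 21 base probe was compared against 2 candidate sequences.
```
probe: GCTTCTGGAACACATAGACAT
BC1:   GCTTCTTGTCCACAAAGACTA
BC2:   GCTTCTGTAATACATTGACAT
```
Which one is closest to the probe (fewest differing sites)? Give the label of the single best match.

BC1 differs at 6 sites; BC2 differs at 3 sites. The closest is BC2.

BC2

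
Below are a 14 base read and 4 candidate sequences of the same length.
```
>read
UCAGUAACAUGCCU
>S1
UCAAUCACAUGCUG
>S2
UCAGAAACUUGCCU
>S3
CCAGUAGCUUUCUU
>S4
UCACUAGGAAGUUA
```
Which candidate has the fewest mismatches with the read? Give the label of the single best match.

S2

S1 differs at 4 bases; S2 differs at 2 bases; S3 differs at 5 bases; S4 differs at 7 bases. The closest is S2.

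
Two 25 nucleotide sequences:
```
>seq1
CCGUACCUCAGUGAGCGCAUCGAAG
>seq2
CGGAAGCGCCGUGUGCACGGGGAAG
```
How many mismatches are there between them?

Comparing position by position, 10 bases differ: 2 (C/G), 4 (U/A), 6 (C/G), 8 (U/G), 10 (A/C), 14 (A/U), 17 (G/A), 19 (A/G), 20 (U/G), 21 (C/G).

10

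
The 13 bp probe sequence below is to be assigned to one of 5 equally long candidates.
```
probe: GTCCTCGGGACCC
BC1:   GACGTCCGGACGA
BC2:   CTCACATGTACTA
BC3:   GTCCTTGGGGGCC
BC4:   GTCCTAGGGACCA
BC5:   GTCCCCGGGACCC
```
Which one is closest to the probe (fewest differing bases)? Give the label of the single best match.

Hamming distances to probe — BC1: 5; BC2: 8; BC3: 3; BC4: 2; BC5: 1.
Smallest is BC5 with 1 mismatch.

BC5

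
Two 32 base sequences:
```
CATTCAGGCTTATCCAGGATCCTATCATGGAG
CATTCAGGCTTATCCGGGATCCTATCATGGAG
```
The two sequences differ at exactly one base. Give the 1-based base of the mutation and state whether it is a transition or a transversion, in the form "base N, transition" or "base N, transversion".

base 16, transition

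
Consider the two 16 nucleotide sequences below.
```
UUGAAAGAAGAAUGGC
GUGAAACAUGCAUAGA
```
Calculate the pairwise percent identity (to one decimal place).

62.5%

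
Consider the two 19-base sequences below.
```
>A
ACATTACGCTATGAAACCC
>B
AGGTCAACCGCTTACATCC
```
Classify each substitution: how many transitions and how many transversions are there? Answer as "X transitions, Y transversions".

3 transitions, 7 transversions

Transitions (purine↔purine or pyrimidine↔pyrimidine): 3 A→G, 5 T→C, 17 C→T.
Transversions (purine↔pyrimidine): 2 C→G, 7 C→A, 8 G→C, 10 T→G, 11 A→C, 13 G→T, 15 A→C.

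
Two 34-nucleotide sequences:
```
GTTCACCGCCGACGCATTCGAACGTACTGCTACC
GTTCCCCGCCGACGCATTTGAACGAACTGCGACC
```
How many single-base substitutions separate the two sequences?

Mismatches (1-based): base 5: A→C; base 19: C→T; base 25: T→A; base 31: T→G.

4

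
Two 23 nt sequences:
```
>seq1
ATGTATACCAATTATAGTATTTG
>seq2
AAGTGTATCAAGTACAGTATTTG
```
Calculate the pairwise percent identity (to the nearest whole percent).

78%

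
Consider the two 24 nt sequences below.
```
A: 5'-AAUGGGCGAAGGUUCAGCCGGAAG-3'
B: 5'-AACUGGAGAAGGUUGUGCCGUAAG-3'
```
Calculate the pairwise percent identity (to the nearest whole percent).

Mismatches at positions 3, 4, 7, 15, 16, 21 (1-based): 6 of 24.
Identical positions: 18/24 = 75% → 75%.

75%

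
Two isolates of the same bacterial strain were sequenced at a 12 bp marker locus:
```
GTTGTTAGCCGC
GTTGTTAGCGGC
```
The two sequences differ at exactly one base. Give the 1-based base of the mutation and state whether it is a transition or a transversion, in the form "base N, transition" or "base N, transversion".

Base 10 changes C→G. C is a pyrimidine and G is a purine, so this is a transversion.

base 10, transversion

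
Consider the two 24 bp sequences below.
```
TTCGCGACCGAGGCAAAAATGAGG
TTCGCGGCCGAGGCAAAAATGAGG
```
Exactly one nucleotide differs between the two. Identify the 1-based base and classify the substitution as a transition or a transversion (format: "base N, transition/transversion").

base 7, transition

The sequences differ only at base 7: A→G (purine→purine), a transition.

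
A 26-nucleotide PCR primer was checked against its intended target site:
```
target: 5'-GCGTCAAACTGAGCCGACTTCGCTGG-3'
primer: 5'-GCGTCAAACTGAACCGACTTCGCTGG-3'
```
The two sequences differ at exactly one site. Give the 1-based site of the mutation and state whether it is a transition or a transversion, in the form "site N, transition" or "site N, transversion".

The sequences differ only at site 13: G→A (purine→purine), a transition.

site 13, transition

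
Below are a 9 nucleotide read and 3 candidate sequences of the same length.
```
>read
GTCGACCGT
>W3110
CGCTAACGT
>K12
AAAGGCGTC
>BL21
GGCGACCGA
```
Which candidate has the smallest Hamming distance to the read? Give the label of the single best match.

Hamming distances to read — W3110: 4; K12: 7; BL21: 2.
Smallest is BL21 with 2 mismatches.

BL21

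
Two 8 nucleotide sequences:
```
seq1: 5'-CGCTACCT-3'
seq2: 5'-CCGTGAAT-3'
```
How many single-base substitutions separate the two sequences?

The sequences differ at bases 2, 3, 5, 6, 7 (1-based) — 5 in total.

5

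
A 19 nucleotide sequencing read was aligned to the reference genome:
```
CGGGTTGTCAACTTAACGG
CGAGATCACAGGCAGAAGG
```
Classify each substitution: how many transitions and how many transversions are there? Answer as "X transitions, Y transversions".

4 transitions, 6 transversions

Mismatches (1-based):
site 3: G→A (purine→purine, transition)
site 5: T→A (pyrimidine→purine, transversion)
site 7: G→C (purine→pyrimidine, transversion)
site 8: T→A (pyrimidine→purine, transversion)
site 11: A→G (purine→purine, transition)
site 12: C→G (pyrimidine→purine, transversion)
site 13: T→C (pyrimidine→pyrimidine, transition)
site 14: T→A (pyrimidine→purine, transversion)
site 15: A→G (purine→purine, transition)
site 17: C→A (pyrimidine→purine, transversion)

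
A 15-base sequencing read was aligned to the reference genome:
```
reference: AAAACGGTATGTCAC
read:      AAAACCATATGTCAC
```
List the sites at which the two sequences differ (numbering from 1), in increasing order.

6, 7

Scanning 1-based: 6: G/C; 7: G/A.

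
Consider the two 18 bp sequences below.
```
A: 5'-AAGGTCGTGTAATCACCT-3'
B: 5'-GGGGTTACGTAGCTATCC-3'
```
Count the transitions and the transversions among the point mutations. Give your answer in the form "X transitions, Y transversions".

Transitions (purine↔purine or pyrimidine↔pyrimidine): 1 A→G, 2 A→G, 6 C→T, 7 G→A, 8 T→C, 12 A→G, 13 T→C, 14 C→T, 16 C→T, 18 T→C.
Transversions (purine↔pyrimidine): none.

10 transitions, 0 transversions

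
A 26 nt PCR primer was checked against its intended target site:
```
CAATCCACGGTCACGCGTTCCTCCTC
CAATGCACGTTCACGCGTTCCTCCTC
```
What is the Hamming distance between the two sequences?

2

Comparing position by position, 2 sites differ: 5 (C/G), 10 (G/T).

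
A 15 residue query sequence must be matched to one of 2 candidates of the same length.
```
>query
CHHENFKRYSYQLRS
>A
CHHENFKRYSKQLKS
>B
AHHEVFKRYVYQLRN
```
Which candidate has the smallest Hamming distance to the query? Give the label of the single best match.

A

A differs at 2 positions; B differs at 4 positions. The closest is A.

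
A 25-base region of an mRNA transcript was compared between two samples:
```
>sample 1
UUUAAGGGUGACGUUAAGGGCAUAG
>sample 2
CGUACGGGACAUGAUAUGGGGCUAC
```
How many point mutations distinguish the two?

11

The sequences differ at positions 1, 2, 5, 9, 10, 12, 14, 17, 21, 22, 25 (1-based) — 11 in total.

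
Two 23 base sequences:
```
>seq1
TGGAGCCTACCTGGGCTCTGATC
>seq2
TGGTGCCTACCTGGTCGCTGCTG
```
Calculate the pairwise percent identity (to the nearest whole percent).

Mismatches at positions 4, 15, 17, 21, 23 (1-based): 5 of 23.
Identical positions: 18/23 = 78.26% → 78%.

78%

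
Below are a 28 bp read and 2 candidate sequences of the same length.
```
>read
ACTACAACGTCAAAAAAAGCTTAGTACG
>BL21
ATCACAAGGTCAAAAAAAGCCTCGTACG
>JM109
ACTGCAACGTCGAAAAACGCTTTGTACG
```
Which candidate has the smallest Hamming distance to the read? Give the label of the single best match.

JM109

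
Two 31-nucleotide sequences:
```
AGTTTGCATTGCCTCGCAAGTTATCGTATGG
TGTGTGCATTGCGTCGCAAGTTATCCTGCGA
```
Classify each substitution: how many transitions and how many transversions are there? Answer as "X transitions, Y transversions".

3 transitions, 4 transversions

Transitions (purine↔purine or pyrimidine↔pyrimidine): 28 A→G, 29 T→C, 31 G→A.
Transversions (purine↔pyrimidine): 1 A→T, 4 T→G, 13 C→G, 26 G→C.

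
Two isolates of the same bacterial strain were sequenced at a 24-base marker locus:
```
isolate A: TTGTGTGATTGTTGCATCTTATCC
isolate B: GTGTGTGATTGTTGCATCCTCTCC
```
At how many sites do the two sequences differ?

Mismatches (1-based): site 1: T→G; site 19: T→C; site 21: A→C.

3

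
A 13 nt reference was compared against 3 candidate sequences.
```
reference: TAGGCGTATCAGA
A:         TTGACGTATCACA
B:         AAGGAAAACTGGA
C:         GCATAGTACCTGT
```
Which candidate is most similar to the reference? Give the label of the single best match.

A differs at 3 positions; B differs at 7 positions; C differs at 8 positions. The closest is A.

A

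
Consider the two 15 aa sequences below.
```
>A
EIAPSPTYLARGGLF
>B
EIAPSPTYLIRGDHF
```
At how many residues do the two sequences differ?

3

Mismatches (1-based): residue 10: A→I; residue 13: G→D; residue 14: L→H.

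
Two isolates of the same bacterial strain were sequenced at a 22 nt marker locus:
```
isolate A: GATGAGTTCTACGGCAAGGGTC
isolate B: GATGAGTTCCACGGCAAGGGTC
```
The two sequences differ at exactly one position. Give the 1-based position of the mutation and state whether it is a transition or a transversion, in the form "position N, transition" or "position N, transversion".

Position 10 changes T→C. T is a pyrimidine and C is a pyrimidine, so this is a transition.

position 10, transition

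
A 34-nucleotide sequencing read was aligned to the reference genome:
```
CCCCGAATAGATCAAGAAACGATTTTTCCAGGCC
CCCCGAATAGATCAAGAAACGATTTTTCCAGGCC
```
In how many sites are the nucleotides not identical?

No positions differ; the sequences are identical.

0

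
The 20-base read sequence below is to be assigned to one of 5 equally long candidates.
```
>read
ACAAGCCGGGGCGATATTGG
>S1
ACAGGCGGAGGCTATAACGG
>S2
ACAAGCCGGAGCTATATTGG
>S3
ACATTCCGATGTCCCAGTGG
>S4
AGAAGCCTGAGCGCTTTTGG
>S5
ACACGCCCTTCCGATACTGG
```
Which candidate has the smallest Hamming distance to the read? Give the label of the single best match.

S1 differs at 6 positions; S2 differs at 2 positions; S3 differs at 9 positions; S4 differs at 5 positions; S5 differs at 6 positions. The closest is S2.

S2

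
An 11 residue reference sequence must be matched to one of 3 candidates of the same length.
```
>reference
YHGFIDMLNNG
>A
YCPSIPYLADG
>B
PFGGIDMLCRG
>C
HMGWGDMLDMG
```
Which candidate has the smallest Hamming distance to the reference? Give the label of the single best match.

A differs at 7 residues; B differs at 5 residues; C differs at 6 residues. The closest is B.

B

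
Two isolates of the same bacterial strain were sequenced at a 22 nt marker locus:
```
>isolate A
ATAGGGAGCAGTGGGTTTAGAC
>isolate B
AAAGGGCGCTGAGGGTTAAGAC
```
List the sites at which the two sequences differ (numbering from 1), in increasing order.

2, 7, 10, 12, 18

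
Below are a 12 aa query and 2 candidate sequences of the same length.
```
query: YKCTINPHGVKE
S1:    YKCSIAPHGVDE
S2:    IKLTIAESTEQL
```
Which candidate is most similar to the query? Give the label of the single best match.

Hamming distances to query — S1: 3; S2: 9.
Smallest is S1 with 3 mismatches.

S1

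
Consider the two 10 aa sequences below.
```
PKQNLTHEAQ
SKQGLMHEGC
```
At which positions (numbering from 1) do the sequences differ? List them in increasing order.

1, 4, 6, 9, 10

Scanning 1-based: 1: P/S; 4: N/G; 6: T/M; 9: A/G; 10: Q/C.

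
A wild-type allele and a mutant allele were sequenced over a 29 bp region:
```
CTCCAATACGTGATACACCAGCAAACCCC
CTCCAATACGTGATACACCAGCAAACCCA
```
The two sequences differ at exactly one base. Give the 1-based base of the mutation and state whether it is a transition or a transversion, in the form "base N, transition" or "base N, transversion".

base 29, transversion

The sequences differ only at base 29: C→A (pyrimidine→purine), a transversion.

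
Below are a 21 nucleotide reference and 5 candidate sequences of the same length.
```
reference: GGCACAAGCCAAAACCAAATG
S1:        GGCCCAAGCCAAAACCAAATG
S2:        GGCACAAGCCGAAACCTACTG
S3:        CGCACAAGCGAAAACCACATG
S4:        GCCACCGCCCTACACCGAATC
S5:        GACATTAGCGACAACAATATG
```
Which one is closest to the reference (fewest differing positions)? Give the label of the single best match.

S1

S1 differs at 1 position; S2 differs at 3 positions; S3 differs at 3 positions; S4 differs at 8 positions; S5 differs at 7 positions. The closest is S1.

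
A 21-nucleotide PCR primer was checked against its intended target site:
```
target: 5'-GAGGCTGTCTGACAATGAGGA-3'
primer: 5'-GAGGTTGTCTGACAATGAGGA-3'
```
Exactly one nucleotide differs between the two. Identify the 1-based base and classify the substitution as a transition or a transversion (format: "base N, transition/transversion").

The sequences differ only at base 5: C→T (pyrimidine→pyrimidine), a transition.

base 5, transition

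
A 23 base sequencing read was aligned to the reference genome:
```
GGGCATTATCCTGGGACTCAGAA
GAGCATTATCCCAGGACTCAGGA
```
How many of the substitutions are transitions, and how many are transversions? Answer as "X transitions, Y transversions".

Transitions (purine↔purine or pyrimidine↔pyrimidine): 2 G→A, 12 T→C, 13 G→A, 22 A→G.
Transversions (purine↔pyrimidine): none.

4 transitions, 0 transversions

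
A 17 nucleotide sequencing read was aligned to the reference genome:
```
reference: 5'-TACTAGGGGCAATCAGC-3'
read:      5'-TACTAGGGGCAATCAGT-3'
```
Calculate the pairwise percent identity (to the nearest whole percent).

94%

Mismatch at position 17 (1-based): 1 of 17.
Identical positions: 16/17 = 94.12% → 94%.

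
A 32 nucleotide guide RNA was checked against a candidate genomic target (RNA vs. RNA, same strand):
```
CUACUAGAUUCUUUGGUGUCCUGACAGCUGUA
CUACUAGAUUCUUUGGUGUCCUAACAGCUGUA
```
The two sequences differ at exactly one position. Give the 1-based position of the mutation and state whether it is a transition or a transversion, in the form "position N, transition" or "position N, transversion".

position 23, transition

Position 23 changes G→A. G is a purine and A is a purine, so this is a transition.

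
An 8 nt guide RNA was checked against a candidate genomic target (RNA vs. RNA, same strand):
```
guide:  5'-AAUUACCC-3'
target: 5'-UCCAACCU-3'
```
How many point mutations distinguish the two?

The sequences differ at positions 1, 2, 3, 4, 8 (1-based) — 5 in total.

5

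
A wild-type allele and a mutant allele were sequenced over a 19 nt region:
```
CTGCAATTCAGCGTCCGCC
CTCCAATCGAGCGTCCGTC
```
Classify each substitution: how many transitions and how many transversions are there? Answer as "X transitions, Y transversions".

2 transitions, 2 transversions

Transitions (purine↔purine or pyrimidine↔pyrimidine): 8 T→C, 18 C→T.
Transversions (purine↔pyrimidine): 3 G→C, 9 C→G.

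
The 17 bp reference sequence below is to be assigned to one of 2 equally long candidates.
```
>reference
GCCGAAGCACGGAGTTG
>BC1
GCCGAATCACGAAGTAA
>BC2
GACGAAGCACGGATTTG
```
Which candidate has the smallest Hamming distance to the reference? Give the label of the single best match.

BC1 differs at 4 positions; BC2 differs at 2 positions. The closest is BC2.

BC2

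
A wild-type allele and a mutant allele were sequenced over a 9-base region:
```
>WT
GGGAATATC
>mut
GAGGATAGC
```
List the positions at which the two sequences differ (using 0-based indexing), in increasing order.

Differences at position 1 (G→A), position 3 (A→G), position 7 (T→G).

1, 3, 7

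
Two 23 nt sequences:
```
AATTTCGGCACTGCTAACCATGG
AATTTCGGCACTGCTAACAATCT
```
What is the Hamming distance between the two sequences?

3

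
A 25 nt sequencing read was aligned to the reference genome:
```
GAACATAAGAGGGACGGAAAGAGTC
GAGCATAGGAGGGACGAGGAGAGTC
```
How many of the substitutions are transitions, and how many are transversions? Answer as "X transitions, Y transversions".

Mismatches (1-based):
site 3: A→G (purine→purine, transition)
site 8: A→G (purine→purine, transition)
site 17: G→A (purine→purine, transition)
site 18: A→G (purine→purine, transition)
site 19: A→G (purine→purine, transition)

5 transitions, 0 transversions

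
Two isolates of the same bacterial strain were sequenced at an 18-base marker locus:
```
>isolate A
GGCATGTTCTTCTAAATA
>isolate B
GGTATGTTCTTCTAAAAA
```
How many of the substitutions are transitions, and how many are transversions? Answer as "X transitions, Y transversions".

1 transition, 1 transversion

Mismatches (1-based):
position 3: C→T (pyrimidine→pyrimidine, transition)
position 17: T→A (pyrimidine→purine, transversion)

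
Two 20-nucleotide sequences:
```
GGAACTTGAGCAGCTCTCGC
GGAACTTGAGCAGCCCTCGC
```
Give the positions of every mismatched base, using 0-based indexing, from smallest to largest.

14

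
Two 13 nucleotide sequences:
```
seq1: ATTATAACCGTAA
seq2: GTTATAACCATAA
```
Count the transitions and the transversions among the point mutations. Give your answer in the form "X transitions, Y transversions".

Mismatches (1-based):
position 1: A→G (purine→purine, transition)
position 10: G→A (purine→purine, transition)

2 transitions, 0 transversions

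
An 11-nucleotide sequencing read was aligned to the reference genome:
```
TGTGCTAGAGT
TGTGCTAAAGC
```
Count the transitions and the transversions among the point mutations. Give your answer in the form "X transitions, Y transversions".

Mismatches (1-based):
base 8: G→A (purine→purine, transition)
base 11: T→C (pyrimidine→pyrimidine, transition)

2 transitions, 0 transversions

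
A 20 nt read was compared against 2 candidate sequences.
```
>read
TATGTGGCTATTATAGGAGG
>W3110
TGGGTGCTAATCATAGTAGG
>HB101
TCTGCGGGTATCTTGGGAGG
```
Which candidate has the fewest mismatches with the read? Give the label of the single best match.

HB101

W3110 differs at 7 bases; HB101 differs at 6 bases. The closest is HB101.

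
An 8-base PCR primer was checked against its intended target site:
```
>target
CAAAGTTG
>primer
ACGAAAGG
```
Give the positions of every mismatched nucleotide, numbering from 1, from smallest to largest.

Differences at position 1 (C→A), position 2 (A→C), position 3 (A→G), position 5 (G→A), position 6 (T→A), position 7 (T→G).

1, 2, 3, 5, 6, 7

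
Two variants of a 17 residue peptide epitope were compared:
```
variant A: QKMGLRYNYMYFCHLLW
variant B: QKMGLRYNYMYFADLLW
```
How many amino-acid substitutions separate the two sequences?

Comparing position by position, 2 residues differ: 13 (C/A), 14 (H/D).

2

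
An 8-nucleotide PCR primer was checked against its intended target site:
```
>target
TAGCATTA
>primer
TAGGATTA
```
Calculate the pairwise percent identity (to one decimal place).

87.5%

1 position differs (4), so 7 of 8 match: 7/8 = 87.5%.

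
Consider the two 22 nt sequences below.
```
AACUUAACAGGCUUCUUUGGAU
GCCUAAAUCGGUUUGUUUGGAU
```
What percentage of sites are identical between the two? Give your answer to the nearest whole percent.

7 positions differ (1, 2, 5, 8, 9, 12, 15), so 15 of 22 match: 15/22 = 68.18%.

68%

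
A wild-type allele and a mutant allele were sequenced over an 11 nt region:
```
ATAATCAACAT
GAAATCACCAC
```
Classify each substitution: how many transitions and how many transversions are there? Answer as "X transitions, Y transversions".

2 transitions, 2 transversions

Mismatches (1-based):
position 1: A→G (purine→purine, transition)
position 2: T→A (pyrimidine→purine, transversion)
position 8: A→C (purine→pyrimidine, transversion)
position 11: T→C (pyrimidine→pyrimidine, transition)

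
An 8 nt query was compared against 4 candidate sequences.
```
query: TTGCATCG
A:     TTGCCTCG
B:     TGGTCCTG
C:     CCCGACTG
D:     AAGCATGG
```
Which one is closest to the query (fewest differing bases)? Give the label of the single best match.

A

Hamming distances to query — A: 1; B: 5; C: 6; D: 3.
Smallest is A with 1 mismatch.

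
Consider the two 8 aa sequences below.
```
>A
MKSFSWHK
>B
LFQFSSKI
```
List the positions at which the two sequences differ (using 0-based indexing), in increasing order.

Differences at position 0 (M→L), position 1 (K→F), position 2 (S→Q), position 5 (W→S), position 6 (H→K), position 7 (K→I).

0, 1, 2, 5, 6, 7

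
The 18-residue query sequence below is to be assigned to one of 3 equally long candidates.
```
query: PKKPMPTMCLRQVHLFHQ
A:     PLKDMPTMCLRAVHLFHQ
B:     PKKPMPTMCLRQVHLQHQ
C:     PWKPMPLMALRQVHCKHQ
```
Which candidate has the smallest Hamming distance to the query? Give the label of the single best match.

B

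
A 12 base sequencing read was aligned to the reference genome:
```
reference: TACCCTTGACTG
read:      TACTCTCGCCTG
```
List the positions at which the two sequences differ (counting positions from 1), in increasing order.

Differences at position 4 (C→T), position 7 (T→C), position 9 (A→C).

4, 7, 9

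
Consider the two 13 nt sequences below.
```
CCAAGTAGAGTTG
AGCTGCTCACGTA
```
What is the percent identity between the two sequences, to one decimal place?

23.1%

Mismatches at positions 1, 2, 3, 4, 6, 7, 8, 10, 11, 13 (1-based): 10 of 13.
Identical positions: 3/13 = 23.08% → 23.1%.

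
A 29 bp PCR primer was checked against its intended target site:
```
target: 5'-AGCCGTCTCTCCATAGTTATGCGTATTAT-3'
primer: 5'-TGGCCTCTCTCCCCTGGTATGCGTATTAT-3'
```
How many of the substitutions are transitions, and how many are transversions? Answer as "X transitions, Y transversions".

1 transition, 6 transversions

Transitions (purine↔purine or pyrimidine↔pyrimidine): 14 T→C.
Transversions (purine↔pyrimidine): 1 A→T, 3 C→G, 5 G→C, 13 A→C, 15 A→T, 17 T→G.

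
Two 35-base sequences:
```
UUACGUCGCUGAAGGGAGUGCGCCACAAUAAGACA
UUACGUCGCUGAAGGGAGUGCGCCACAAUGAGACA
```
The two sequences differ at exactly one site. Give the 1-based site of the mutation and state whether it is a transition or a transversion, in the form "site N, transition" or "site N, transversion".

site 30, transition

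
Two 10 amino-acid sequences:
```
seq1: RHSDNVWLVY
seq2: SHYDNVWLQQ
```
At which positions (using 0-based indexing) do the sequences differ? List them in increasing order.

0, 2, 8, 9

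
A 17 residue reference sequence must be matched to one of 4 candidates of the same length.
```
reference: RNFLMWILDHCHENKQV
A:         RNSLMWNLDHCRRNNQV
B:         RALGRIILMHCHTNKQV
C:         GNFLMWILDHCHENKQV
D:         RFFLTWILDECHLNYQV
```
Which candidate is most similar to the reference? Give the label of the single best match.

C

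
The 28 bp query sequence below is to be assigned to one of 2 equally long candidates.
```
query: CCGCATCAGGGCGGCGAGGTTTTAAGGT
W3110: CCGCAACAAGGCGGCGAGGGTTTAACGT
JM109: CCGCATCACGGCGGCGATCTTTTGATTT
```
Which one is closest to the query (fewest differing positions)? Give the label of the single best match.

W3110

Hamming distances to query — W3110: 4; JM109: 6.
Smallest is W3110 with 4 mismatches.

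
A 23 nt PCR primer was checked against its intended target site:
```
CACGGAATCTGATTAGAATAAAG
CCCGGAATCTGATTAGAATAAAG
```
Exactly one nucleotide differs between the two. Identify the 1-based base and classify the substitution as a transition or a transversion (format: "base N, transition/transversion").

base 2, transversion

The sequences differ only at base 2: A→C (purine→pyrimidine), a transversion.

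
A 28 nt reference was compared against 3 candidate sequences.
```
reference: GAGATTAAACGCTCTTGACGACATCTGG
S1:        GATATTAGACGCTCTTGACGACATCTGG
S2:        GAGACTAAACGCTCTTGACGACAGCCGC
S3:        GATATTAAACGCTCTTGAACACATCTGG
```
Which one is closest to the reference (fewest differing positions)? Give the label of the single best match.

S1

Hamming distances to reference — S1: 2; S2: 4; S3: 3.
Smallest is S1 with 2 mismatches.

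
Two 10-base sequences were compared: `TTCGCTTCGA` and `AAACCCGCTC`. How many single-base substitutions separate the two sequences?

8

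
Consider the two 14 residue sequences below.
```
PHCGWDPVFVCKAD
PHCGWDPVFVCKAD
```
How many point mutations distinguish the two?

No positions differ; the sequences are identical.

0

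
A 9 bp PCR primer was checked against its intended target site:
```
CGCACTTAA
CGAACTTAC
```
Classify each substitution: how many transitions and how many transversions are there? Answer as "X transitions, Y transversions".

0 transitions, 2 transversions

Mismatches (1-based):
base 3: C→A (pyrimidine→purine, transversion)
base 9: A→C (purine→pyrimidine, transversion)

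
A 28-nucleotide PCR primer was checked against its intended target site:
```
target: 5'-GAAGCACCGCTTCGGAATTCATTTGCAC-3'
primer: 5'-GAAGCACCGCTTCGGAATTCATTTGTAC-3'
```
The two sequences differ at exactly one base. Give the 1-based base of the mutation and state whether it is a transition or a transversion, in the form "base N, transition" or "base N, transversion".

Base 26 changes C→T. C is a pyrimidine and T is a pyrimidine, so this is a transition.

base 26, transition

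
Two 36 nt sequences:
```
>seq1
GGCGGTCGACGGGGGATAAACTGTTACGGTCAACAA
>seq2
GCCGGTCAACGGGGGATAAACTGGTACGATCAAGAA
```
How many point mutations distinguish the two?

The sequences differ at positions 2, 8, 24, 29, 34 (1-based) — 5 in total.

5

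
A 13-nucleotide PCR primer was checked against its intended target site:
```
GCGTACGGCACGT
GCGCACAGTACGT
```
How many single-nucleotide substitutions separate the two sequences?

The sequences differ at bases 4, 7, 9 (1-based) — 3 in total.

3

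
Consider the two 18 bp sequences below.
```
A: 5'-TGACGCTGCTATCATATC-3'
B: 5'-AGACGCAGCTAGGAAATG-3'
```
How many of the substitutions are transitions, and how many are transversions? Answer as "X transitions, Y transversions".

Mismatches (1-based):
base 1: T→A (pyrimidine→purine, transversion)
base 7: T→A (pyrimidine→purine, transversion)
base 12: T→G (pyrimidine→purine, transversion)
base 13: C→G (pyrimidine→purine, transversion)
base 15: T→A (pyrimidine→purine, transversion)
base 18: C→G (pyrimidine→purine, transversion)

0 transitions, 6 transversions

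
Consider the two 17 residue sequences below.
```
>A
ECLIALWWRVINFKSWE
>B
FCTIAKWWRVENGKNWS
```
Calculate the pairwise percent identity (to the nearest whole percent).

Mismatches at positions 1, 3, 6, 11, 13, 15, 17 (1-based): 7 of 17.
Identical positions: 10/17 = 58.82% → 59%.

59%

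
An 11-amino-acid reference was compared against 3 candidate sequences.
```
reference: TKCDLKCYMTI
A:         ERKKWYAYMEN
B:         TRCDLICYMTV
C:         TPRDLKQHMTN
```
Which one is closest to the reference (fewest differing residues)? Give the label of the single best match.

B

A differs at 9 residues; B differs at 3 residues; C differs at 5 residues. The closest is B.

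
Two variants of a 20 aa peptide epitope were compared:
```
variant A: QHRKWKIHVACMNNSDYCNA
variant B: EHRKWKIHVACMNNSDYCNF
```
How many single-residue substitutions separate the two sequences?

2

Mismatches (1-based): residue 1: Q→E; residue 20: A→F.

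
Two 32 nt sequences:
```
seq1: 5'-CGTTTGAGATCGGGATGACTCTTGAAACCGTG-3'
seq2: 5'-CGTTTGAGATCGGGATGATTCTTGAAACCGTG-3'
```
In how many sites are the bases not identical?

1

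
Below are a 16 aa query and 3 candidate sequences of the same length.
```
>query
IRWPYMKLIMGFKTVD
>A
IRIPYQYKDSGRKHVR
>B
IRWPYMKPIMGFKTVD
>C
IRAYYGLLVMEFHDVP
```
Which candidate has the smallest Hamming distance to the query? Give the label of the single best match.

Hamming distances to query — A: 9; B: 1; C: 9.
Smallest is B with 1 mismatch.

B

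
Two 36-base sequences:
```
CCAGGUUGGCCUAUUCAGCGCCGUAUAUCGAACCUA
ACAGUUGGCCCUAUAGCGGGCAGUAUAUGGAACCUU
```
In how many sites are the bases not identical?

11

The sequences differ at sites 1, 5, 7, 9, 15, 16, 17, 19, 22, 29, 36 (1-based) — 11 in total.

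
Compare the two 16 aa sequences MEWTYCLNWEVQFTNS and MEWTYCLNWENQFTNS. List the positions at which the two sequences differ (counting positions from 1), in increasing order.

11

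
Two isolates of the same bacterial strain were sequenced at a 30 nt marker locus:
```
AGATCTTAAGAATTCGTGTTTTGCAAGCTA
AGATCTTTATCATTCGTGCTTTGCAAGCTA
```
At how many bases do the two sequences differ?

4

Mismatches (1-based): base 8: A→T; base 10: G→T; base 11: A→C; base 19: T→C.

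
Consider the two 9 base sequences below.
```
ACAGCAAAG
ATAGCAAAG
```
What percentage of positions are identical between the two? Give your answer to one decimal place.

88.9%

Mismatch at position 2 (1-based): 1 of 9.
Identical positions: 8/9 = 88.89% → 88.9%.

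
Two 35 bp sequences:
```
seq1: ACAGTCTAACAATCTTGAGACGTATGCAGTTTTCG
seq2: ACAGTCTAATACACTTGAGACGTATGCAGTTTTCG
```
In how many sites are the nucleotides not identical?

The sequences differ at sites 10, 12, 13 (1-based) — 3 in total.

3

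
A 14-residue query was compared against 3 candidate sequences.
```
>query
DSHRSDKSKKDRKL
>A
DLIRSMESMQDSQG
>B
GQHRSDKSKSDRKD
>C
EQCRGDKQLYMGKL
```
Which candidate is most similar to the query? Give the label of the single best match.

A differs at 9 residues; B differs at 4 residues; C differs at 9 residues. The closest is B.

B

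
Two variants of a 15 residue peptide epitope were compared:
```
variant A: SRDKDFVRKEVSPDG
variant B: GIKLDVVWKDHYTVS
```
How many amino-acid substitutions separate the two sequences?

12

Comparing position by position, 12 residues differ: 1 (S/G), 2 (R/I), 3 (D/K), 4 (K/L), 6 (F/V), 8 (R/W), 10 (E/D), 11 (V/H), 12 (S/Y), 13 (P/T), 14 (D/V), 15 (G/S).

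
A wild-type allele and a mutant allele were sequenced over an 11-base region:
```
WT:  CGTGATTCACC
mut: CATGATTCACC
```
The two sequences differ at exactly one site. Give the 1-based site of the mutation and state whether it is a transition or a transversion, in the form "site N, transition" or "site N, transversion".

The sequences differ only at site 2: G→A (purine→purine), a transition.

site 2, transition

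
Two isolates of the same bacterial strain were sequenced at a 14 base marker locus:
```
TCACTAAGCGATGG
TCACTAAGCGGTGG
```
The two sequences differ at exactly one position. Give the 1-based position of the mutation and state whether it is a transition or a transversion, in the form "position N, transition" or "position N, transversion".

position 11, transition

The sequences differ only at position 11: A→G (purine→purine), a transition.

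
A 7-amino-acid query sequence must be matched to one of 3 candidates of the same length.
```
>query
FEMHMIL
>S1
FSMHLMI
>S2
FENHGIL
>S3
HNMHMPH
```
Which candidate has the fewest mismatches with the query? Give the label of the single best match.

Hamming distances to query — S1: 4; S2: 2; S3: 4.
Smallest is S2 with 2 mismatches.

S2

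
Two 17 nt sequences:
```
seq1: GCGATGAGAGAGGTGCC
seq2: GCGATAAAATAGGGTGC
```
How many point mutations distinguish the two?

6

Comparing position by position, 6 positions differ: 6 (G/A), 8 (G/A), 10 (G/T), 14 (T/G), 15 (G/T), 16 (C/G).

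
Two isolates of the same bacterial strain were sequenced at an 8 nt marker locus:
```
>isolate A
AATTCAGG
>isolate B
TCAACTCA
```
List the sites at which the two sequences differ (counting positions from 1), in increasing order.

Differences at site 1 (A→T), site 2 (A→C), site 3 (T→A), site 4 (T→A), site 6 (A→T), site 7 (G→C), site 8 (G→A).

1, 2, 3, 4, 6, 7, 8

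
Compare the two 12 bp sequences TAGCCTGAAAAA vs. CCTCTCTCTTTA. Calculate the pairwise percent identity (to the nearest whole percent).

17%

Mismatches at positions 1, 2, 3, 5, 6, 7, 8, 9, 10, 11 (1-based): 10 of 12.
Identical positions: 2/12 = 16.67% → 17%.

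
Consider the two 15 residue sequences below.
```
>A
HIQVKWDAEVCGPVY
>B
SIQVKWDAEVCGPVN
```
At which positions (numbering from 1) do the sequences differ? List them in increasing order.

Differences at position 1 (H→S), position 15 (Y→N).

1, 15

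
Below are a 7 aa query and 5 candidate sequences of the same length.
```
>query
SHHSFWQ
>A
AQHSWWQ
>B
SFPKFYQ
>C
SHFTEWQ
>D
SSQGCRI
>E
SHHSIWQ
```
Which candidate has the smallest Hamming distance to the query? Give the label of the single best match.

A differs at 3 positions; B differs at 4 positions; C differs at 3 positions; D differs at 6 positions; E differs at 1 position. The closest is E.

E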